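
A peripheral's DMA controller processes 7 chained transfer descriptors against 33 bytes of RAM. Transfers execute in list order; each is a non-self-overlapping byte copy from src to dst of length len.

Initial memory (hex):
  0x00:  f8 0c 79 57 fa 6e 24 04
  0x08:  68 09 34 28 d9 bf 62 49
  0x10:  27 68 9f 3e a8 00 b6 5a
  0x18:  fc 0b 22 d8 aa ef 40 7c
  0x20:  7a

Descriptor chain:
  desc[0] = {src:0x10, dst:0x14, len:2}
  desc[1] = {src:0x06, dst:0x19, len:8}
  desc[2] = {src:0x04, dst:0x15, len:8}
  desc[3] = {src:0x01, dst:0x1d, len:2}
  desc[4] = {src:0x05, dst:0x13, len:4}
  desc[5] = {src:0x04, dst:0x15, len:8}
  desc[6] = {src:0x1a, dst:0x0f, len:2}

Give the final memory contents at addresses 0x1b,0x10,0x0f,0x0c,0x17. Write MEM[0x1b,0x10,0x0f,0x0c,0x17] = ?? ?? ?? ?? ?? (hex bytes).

  after D0: wrote 2B at 0x14 = 2768
  after D1: wrote 8B at 0x19 = 240468093428d9bf
  after D2: wrote 8B at 0x15 = fa6e240468093428
  after D3: wrote 2B at 0x1d = 0c79
  after D4: wrote 4B at 0x13 = 6e240468
  after D5: wrote 8B at 0x15 = fa6e240468093428
  after D6: wrote 2B at 0x0f = 0934
query mem[0x1b]=0x34, mem[0x10]=0x34, mem[0x0f]=0x09, mem[0x0c]=0xd9, mem[0x17]=0x24

MEM[0x1b,0x10,0x0f,0x0c,0x17] = 34 34 09 d9 24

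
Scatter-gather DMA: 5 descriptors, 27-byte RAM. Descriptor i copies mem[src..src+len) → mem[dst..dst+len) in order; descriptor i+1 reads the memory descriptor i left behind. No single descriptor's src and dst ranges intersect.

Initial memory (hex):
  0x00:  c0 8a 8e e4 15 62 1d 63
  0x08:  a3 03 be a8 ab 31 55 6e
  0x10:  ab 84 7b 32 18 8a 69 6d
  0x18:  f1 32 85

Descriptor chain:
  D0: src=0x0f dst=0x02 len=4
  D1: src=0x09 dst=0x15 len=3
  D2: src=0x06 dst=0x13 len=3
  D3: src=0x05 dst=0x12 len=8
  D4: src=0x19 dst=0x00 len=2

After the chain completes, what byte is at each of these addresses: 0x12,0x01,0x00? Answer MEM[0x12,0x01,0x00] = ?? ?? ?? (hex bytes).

MEM[0x12,0x01,0x00] = 7b 85 ab

#0 dst[0x02+4] := {0x6e,0xab,0x84,0x7b}
#1 dst[0x15+3] := {0x03,0xbe,0xa8}
#2 dst[0x13+3] := {0x1d,0x63,0xa3}
#3 dst[0x12+8] := {0x7b,0x1d,0x63,0xa3,0x03,0xbe,0xa8,0xab}
#4 dst[0x00+2] := {0xab,0x85}
query mem[0x12]=0x7b, mem[0x01]=0x85, mem[0x00]=0xab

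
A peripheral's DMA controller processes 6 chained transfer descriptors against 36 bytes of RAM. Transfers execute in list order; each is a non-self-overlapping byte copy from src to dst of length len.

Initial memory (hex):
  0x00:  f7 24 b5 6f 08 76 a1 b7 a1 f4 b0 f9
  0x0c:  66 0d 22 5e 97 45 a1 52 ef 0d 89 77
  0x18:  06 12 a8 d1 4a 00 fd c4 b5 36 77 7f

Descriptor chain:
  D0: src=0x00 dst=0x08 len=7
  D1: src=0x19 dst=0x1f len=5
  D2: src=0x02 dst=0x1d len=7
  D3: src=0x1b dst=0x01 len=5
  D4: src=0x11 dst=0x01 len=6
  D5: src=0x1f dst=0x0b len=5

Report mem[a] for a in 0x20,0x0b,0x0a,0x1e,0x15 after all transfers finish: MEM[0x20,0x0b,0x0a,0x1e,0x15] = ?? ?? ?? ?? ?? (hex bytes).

MEM[0x20,0x0b,0x0a,0x1e,0x15] = 76 08 b5 6f 0d

  after D0: wrote 7B at 0x08 = f724b56f0876a1
  after D1: wrote 5B at 0x1f = 12a8d14a00
  after D2: wrote 7B at 0x1d = b56f0876a1b7f7
  after D3: wrote 5B at 0x01 = d14ab56f08
  after D4: wrote 6B at 0x01 = 45a152ef0d89
  after D5: wrote 5B at 0x0b = 0876a1b7f7
query mem[0x20]=0x76, mem[0x0b]=0x08, mem[0x0a]=0xb5, mem[0x1e]=0x6f, mem[0x15]=0x0d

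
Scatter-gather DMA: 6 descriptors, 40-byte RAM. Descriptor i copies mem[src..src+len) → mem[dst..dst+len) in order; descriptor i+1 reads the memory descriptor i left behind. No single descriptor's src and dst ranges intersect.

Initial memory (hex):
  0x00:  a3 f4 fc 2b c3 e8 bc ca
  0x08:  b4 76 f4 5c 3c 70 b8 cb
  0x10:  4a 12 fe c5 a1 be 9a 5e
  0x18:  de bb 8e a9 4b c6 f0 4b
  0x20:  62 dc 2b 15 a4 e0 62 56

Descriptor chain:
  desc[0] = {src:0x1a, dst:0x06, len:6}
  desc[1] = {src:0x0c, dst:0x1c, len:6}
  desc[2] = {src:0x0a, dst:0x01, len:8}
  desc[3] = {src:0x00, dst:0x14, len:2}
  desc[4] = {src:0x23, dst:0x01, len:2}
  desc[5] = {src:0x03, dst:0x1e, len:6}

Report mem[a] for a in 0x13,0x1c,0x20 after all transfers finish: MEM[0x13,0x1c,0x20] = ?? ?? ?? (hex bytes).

MEM[0x13,0x1c,0x20] = c5 3c b8

[0] 0x1a->0x06 len=6 : 8e a9 4b c6 f0 4b
[1] 0x0c->0x1c len=6 : 3c 70 b8 cb 4a 12
[2] 0x0a->0x01 len=8 : f0 4b 3c 70 b8 cb 4a 12
[3] 0x00->0x14 len=2 : a3 f0
[4] 0x23->0x01 len=2 : 15 a4
[5] 0x03->0x1e len=6 : 3c 70 b8 cb 4a 12
query mem[0x13]=0xc5, mem[0x1c]=0x3c, mem[0x20]=0xb8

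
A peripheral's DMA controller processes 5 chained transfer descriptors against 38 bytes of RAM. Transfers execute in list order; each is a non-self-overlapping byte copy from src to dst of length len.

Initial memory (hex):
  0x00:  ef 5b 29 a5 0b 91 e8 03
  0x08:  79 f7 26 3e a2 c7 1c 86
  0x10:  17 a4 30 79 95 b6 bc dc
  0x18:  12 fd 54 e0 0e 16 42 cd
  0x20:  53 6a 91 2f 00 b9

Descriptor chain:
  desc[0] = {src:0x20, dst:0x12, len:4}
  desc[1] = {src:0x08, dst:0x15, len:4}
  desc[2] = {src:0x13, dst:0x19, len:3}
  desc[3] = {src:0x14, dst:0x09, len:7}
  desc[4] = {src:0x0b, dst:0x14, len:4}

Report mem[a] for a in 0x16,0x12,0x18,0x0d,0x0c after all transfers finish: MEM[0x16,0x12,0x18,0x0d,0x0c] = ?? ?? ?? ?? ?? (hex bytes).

[0] 0x20->0x12 len=4 : 53 6a 91 2f
[1] 0x08->0x15 len=4 : 79 f7 26 3e
[2] 0x13->0x19 len=3 : 6a 91 79
[3] 0x14->0x09 len=7 : 91 79 f7 26 3e 6a 91
[4] 0x0b->0x14 len=4 : f7 26 3e 6a
query mem[0x16]=0x3e, mem[0x12]=0x53, mem[0x18]=0x3e, mem[0x0d]=0x3e, mem[0x0c]=0x26

MEM[0x16,0x12,0x18,0x0d,0x0c] = 3e 53 3e 3e 26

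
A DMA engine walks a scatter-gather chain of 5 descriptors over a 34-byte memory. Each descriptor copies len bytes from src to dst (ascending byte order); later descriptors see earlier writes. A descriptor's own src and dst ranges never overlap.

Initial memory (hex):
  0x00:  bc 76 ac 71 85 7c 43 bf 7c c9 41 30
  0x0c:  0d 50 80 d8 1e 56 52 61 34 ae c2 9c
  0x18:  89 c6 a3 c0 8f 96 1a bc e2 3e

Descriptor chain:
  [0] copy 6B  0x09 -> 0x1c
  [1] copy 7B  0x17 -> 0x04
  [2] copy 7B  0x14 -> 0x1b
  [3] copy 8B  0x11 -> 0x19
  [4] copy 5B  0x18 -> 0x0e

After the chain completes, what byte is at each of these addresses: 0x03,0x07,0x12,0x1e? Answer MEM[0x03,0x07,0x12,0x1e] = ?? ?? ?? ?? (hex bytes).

#0 dst[0x1c+6] := {0xc9,0x41,0x30,0x0d,0x50,0x80}
#1 dst[0x04+7] := {0x9c,0x89,0xc6,0xa3,0xc0,0xc9,0x41}
#2 dst[0x1b+7] := {0x34,0xae,0xc2,0x9c,0x89,0xc6,0xa3}
#3 dst[0x19+8] := {0x56,0x52,0x61,0x34,0xae,0xc2,0x9c,0x89}
#4 dst[0x0e+5] := {0x89,0x56,0x52,0x61,0x34}
query mem[0x03]=0x71, mem[0x07]=0xa3, mem[0x12]=0x34, mem[0x1e]=0xc2

MEM[0x03,0x07,0x12,0x1e] = 71 a3 34 c2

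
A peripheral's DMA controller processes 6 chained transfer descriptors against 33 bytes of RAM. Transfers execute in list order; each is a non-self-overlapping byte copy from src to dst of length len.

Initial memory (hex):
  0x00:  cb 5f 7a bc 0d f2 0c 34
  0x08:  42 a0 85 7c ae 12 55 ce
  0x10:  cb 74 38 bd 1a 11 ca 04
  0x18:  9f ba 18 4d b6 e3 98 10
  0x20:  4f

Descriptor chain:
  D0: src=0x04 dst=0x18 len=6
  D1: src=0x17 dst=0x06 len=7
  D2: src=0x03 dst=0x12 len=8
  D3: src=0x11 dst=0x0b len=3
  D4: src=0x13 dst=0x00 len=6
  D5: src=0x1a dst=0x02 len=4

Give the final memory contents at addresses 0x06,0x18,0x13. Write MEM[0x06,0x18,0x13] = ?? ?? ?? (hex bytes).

D0: mem[0x18..0x1d] <- [0d f2 0c 34 42 a0]
D1: mem[0x06..0x0c] <- [04 0d f2 0c 34 42 a0]
D2: mem[0x12..0x19] <- [bc 0d f2 04 0d f2 0c 34]
D3: mem[0x0b..0x0d] <- [74 bc 0d]
D4: mem[0x00..0x05] <- [0d f2 04 0d f2 0c]
D5: mem[0x02..0x05] <- [0c 34 42 a0]
query mem[0x06]=0x04, mem[0x18]=0x0c, mem[0x13]=0x0d

MEM[0x06,0x18,0x13] = 04 0c 0d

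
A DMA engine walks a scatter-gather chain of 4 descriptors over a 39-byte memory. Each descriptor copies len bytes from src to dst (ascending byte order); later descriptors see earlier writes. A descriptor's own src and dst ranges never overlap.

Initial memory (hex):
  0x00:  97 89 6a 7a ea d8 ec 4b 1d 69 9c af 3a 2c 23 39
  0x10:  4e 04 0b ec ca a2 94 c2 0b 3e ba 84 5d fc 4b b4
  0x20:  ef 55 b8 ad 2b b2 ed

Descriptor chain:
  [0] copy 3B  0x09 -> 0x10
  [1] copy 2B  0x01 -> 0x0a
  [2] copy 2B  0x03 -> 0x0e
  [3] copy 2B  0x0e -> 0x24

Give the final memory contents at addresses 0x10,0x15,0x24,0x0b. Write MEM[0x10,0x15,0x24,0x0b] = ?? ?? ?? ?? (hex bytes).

  after D0: wrote 3B at 0x10 = 699caf
  after D1: wrote 2B at 0x0a = 896a
  after D2: wrote 2B at 0x0e = 7aea
  after D3: wrote 2B at 0x24 = 7aea
query mem[0x10]=0x69, mem[0x15]=0xa2, mem[0x24]=0x7a, mem[0x0b]=0x6a

MEM[0x10,0x15,0x24,0x0b] = 69 a2 7a 6a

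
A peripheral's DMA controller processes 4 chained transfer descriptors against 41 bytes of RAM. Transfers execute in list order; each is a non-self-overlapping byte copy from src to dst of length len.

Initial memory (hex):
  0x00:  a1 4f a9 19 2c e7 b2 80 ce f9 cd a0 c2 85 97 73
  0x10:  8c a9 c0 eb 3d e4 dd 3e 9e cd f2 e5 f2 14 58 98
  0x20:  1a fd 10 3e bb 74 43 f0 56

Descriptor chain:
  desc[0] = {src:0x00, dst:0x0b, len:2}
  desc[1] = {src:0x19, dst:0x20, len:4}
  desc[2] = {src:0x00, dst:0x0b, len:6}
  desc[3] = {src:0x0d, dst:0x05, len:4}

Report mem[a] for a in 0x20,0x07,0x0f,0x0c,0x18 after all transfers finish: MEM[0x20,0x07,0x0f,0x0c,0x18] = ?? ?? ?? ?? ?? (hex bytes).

MEM[0x20,0x07,0x0f,0x0c,0x18] = cd 2c 2c 4f 9e

#0 dst[0x0b+2] := {0xa1,0x4f}
#1 dst[0x20+4] := {0xcd,0xf2,0xe5,0xf2}
#2 dst[0x0b+6] := {0xa1,0x4f,0xa9,0x19,0x2c,0xe7}
#3 dst[0x05+4] := {0xa9,0x19,0x2c,0xe7}
query mem[0x20]=0xcd, mem[0x07]=0x2c, mem[0x0f]=0x2c, mem[0x0c]=0x4f, mem[0x18]=0x9e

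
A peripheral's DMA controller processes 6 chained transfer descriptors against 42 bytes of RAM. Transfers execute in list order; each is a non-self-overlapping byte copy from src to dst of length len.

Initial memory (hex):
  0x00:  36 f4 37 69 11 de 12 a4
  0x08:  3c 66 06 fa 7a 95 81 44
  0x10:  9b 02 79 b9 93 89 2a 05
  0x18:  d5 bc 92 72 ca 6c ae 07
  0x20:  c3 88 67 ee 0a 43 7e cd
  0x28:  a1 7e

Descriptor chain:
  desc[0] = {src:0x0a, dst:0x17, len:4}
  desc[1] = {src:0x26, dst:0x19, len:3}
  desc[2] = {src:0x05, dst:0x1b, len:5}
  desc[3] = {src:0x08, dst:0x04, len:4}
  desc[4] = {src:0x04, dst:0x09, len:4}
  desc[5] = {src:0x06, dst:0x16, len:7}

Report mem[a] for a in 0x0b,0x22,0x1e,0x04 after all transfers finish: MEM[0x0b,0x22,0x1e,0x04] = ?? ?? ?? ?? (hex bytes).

MEM[0x0b,0x22,0x1e,0x04] = 06 67 3c 3c

  after D0: wrote 4B at 0x17 = 06fa7a95
  after D1: wrote 3B at 0x19 = 7ecda1
  after D2: wrote 5B at 0x1b = de12a43c66
  after D3: wrote 4B at 0x04 = 3c6606fa
  after D4: wrote 4B at 0x09 = 3c6606fa
  after D5: wrote 7B at 0x16 = 06fa3c3c6606fa
query mem[0x0b]=0x06, mem[0x22]=0x67, mem[0x1e]=0x3c, mem[0x04]=0x3c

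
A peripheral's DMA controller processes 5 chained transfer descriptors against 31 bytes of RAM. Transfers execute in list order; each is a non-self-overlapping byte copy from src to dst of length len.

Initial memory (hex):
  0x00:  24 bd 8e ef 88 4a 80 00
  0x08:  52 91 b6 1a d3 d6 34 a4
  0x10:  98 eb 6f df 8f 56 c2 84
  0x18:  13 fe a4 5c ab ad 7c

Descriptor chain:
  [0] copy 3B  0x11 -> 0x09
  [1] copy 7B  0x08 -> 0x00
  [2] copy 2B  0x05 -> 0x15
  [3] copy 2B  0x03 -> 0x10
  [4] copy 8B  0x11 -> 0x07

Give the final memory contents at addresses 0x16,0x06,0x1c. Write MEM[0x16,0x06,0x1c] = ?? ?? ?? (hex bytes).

[0] 0x11->0x09 len=3 : eb 6f df
[1] 0x08->0x00 len=7 : 52 eb 6f df d3 d6 34
[2] 0x05->0x15 len=2 : d6 34
[3] 0x03->0x10 len=2 : df d3
[4] 0x11->0x07 len=8 : d3 6f df 8f d6 34 84 13
query mem[0x16]=0x34, mem[0x06]=0x34, mem[0x1c]=0xab

MEM[0x16,0x06,0x1c] = 34 34 ab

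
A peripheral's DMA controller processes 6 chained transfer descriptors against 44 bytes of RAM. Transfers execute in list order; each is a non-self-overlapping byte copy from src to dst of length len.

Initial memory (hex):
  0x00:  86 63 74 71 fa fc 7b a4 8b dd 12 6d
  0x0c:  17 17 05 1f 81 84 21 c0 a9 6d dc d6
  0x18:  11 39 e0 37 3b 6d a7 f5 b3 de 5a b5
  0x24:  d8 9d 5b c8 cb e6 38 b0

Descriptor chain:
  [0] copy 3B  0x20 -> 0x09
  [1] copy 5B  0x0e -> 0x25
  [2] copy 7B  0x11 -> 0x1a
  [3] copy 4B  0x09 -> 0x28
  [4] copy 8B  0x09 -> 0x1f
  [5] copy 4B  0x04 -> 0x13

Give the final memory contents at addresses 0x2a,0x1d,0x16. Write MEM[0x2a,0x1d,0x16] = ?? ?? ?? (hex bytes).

D0: mem[0x09..0x0b] <- [b3 de 5a]
D1: mem[0x25..0x29] <- [05 1f 81 84 21]
D2: mem[0x1a..0x20] <- [84 21 c0 a9 6d dc d6]
D3: mem[0x28..0x2b] <- [b3 de 5a 17]
D4: mem[0x1f..0x26] <- [b3 de 5a 17 17 05 1f 81]
D5: mem[0x13..0x16] <- [fa fc 7b a4]
query mem[0x2a]=0x5a, mem[0x1d]=0xa9, mem[0x16]=0xa4

MEM[0x2a,0x1d,0x16] = 5a a9 a4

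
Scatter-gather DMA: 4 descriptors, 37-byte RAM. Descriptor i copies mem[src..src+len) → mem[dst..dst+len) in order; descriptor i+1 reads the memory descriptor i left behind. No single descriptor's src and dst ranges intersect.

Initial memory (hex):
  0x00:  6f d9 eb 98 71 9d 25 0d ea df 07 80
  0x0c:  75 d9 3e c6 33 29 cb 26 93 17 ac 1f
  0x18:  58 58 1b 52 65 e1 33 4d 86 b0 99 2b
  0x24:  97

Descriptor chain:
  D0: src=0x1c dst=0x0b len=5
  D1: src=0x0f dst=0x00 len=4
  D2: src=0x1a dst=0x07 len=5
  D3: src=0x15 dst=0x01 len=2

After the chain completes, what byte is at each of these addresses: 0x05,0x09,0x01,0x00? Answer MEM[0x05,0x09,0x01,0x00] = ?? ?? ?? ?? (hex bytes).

D0: mem[0x0b..0x0f] <- [65 e1 33 4d 86]
D1: mem[0x00..0x03] <- [86 33 29 cb]
D2: mem[0x07..0x0b] <- [1b 52 65 e1 33]
D3: mem[0x01..0x02] <- [17 ac]
query mem[0x05]=0x9d, mem[0x09]=0x65, mem[0x01]=0x17, mem[0x00]=0x86

MEM[0x05,0x09,0x01,0x00] = 9d 65 17 86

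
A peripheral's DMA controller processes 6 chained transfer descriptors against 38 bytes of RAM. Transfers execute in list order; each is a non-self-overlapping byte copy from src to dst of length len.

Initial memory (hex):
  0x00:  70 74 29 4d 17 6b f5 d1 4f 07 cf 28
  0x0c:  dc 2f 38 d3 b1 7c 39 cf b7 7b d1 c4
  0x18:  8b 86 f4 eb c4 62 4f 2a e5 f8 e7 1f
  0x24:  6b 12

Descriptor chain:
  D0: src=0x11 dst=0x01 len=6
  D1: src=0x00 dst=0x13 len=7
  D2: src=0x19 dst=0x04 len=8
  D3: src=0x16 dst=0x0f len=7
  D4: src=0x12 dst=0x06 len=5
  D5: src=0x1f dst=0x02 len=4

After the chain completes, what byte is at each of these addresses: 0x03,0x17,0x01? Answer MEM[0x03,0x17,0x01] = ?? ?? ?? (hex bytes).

MEM[0x03,0x17,0x01] = e5 b7 7c

#0 dst[0x01+6] := {0x7c,0x39,0xcf,0xb7,0x7b,0xd1}
#1 dst[0x13+7] := {0x70,0x7c,0x39,0xcf,0xb7,0x7b,0xd1}
#2 dst[0x04+8] := {0xd1,0xf4,0xeb,0xc4,0x62,0x4f,0x2a,0xe5}
#3 dst[0x0f+7] := {0xcf,0xb7,0x7b,0xd1,0xf4,0xeb,0xc4}
#4 dst[0x06+5] := {0xd1,0xf4,0xeb,0xc4,0xcf}
#5 dst[0x02+4] := {0x2a,0xe5,0xf8,0xe7}
query mem[0x03]=0xe5, mem[0x17]=0xb7, mem[0x01]=0x7c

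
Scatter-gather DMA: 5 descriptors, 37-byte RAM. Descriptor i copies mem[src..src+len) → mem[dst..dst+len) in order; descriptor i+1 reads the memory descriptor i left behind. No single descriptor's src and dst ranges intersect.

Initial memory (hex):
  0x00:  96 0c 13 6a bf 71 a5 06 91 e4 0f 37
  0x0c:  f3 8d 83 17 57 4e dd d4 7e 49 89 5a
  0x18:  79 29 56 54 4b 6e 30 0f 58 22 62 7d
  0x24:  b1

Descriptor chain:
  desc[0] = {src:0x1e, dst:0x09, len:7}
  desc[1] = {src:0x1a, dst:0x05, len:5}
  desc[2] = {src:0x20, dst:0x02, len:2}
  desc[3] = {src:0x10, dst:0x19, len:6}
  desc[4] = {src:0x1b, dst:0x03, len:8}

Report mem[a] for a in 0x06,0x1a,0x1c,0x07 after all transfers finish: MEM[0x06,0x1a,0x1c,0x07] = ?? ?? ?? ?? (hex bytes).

#0 dst[0x09+7] := {0x30,0x0f,0x58,0x22,0x62,0x7d,0xb1}
#1 dst[0x05+5] := {0x56,0x54,0x4b,0x6e,0x30}
#2 dst[0x02+2] := {0x58,0x22}
#3 dst[0x19+6] := {0x57,0x4e,0xdd,0xd4,0x7e,0x49}
#4 dst[0x03+8] := {0xdd,0xd4,0x7e,0x49,0x0f,0x58,0x22,0x62}
query mem[0x06]=0x49, mem[0x1a]=0x4e, mem[0x1c]=0xd4, mem[0x07]=0x0f

MEM[0x06,0x1a,0x1c,0x07] = 49 4e d4 0f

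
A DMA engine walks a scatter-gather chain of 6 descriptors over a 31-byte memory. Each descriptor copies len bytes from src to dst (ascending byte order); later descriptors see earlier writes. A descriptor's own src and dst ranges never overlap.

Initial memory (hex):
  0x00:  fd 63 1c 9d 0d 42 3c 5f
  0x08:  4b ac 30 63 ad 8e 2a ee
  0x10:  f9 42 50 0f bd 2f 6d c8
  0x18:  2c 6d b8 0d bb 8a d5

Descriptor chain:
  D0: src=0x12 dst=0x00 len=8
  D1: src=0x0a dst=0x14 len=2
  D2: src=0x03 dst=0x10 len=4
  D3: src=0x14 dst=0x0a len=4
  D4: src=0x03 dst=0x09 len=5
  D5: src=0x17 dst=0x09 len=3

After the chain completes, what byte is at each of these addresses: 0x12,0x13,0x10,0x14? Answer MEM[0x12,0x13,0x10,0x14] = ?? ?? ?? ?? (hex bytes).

[0] 0x12->0x00 len=8 : 50 0f bd 2f 6d c8 2c 6d
[1] 0x0a->0x14 len=2 : 30 63
[2] 0x03->0x10 len=4 : 2f 6d c8 2c
[3] 0x14->0x0a len=4 : 30 63 6d c8
[4] 0x03->0x09 len=5 : 2f 6d c8 2c 6d
[5] 0x17->0x09 len=3 : c8 2c 6d
query mem[0x12]=0xc8, mem[0x13]=0x2c, mem[0x10]=0x2f, mem[0x14]=0x30

MEM[0x12,0x13,0x10,0x14] = c8 2c 2f 30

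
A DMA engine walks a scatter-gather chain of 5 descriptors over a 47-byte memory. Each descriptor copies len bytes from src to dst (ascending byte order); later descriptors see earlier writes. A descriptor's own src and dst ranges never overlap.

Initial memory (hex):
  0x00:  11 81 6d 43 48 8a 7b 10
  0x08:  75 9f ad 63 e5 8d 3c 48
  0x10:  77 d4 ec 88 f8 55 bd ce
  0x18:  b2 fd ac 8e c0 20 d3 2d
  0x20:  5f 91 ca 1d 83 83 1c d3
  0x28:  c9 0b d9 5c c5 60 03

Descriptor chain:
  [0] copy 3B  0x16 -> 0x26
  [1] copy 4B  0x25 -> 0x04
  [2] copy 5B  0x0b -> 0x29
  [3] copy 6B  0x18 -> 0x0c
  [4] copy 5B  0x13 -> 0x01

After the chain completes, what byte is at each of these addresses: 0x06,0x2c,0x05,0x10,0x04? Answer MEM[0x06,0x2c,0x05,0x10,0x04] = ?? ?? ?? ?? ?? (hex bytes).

MEM[0x06,0x2c,0x05,0x10,0x04] = ce 3c ce c0 bd

  after D0: wrote 3B at 0x26 = bdceb2
  after D1: wrote 4B at 0x04 = 83bdceb2
  after D2: wrote 5B at 0x29 = 63e58d3c48
  after D3: wrote 6B at 0x0c = b2fdac8ec020
  after D4: wrote 5B at 0x01 = 88f855bdce
query mem[0x06]=0xce, mem[0x2c]=0x3c, mem[0x05]=0xce, mem[0x10]=0xc0, mem[0x04]=0xbd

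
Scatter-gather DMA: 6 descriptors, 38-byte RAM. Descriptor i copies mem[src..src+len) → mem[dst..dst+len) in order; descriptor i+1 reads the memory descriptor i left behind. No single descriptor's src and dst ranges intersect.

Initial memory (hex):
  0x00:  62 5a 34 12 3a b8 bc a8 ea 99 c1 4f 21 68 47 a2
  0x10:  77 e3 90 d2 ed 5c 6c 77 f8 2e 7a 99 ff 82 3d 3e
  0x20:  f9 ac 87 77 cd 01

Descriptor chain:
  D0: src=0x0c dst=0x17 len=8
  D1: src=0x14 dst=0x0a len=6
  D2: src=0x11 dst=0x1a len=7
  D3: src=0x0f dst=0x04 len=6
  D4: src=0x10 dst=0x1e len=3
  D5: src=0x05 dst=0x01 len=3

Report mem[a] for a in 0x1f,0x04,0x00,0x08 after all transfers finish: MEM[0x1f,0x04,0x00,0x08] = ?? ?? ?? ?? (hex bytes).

MEM[0x1f,0x04,0x00,0x08] = e3 47 62 d2

  after D0: wrote 8B at 0x17 = 216847a277e390d2
  after D1: wrote 6B at 0x0a = ed5c6c216847
  after D2: wrote 7B at 0x1a = e390d2ed5c6c21
  after D3: wrote 6B at 0x04 = 4777e390d2ed
  after D4: wrote 3B at 0x1e = 77e390
  after D5: wrote 3B at 0x01 = 77e390
query mem[0x1f]=0xe3, mem[0x04]=0x47, mem[0x00]=0x62, mem[0x08]=0xd2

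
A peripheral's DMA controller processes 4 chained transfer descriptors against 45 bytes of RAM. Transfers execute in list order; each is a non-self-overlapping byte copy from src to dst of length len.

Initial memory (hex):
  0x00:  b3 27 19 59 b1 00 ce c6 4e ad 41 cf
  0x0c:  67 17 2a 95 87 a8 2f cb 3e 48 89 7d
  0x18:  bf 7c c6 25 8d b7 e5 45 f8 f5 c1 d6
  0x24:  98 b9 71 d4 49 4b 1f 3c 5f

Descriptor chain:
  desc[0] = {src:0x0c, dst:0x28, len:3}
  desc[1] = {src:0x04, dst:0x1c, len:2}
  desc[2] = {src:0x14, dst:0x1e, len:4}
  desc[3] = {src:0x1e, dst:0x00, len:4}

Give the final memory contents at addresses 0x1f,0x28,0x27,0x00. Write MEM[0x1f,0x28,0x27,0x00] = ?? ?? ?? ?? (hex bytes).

  after D0: wrote 3B at 0x28 = 67172a
  after D1: wrote 2B at 0x1c = b100
  after D2: wrote 4B at 0x1e = 3e48897d
  after D3: wrote 4B at 0x00 = 3e48897d
query mem[0x1f]=0x48, mem[0x28]=0x67, mem[0x27]=0xd4, mem[0x00]=0x3e

MEM[0x1f,0x28,0x27,0x00] = 48 67 d4 3e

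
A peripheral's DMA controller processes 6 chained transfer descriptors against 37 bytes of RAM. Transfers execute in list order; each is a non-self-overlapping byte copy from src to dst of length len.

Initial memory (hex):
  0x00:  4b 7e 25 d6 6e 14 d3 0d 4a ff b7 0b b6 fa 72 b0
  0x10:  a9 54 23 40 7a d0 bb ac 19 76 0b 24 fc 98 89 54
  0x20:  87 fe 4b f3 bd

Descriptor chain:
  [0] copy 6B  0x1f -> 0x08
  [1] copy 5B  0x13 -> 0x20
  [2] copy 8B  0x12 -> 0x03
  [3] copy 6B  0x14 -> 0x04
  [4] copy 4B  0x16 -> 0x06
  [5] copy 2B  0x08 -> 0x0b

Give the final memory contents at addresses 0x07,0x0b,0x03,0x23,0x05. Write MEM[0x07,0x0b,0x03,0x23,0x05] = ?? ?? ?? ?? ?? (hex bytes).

  after D0: wrote 6B at 0x08 = 5487fe4bf3bd
  after D1: wrote 5B at 0x20 = 407ad0bbac
  after D2: wrote 8B at 0x03 = 23407ad0bbac1976
  after D3: wrote 6B at 0x04 = 7ad0bbac1976
  after D4: wrote 4B at 0x06 = bbac1976
  after D5: wrote 2B at 0x0b = 1976
query mem[0x07]=0xac, mem[0x0b]=0x19, mem[0x03]=0x23, mem[0x23]=0xbb, mem[0x05]=0xd0

MEM[0x07,0x0b,0x03,0x23,0x05] = ac 19 23 bb d0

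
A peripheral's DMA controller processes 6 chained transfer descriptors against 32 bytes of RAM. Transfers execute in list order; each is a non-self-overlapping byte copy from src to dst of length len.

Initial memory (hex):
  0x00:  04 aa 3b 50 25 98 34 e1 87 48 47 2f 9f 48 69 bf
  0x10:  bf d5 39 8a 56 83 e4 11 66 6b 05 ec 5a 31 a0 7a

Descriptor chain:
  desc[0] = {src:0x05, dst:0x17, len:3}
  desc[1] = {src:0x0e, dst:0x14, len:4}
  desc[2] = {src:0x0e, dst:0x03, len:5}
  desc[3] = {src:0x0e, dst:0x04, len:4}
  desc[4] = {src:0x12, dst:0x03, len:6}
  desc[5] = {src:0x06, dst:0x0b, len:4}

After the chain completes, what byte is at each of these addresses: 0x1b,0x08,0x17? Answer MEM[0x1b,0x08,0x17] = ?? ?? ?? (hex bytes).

MEM[0x1b,0x08,0x17] = ec d5 d5

[0] 0x05->0x17 len=3 : 98 34 e1
[1] 0x0e->0x14 len=4 : 69 bf bf d5
[2] 0x0e->0x03 len=5 : 69 bf bf d5 39
[3] 0x0e->0x04 len=4 : 69 bf bf d5
[4] 0x12->0x03 len=6 : 39 8a 69 bf bf d5
[5] 0x06->0x0b len=4 : bf bf d5 48
query mem[0x1b]=0xec, mem[0x08]=0xd5, mem[0x17]=0xd5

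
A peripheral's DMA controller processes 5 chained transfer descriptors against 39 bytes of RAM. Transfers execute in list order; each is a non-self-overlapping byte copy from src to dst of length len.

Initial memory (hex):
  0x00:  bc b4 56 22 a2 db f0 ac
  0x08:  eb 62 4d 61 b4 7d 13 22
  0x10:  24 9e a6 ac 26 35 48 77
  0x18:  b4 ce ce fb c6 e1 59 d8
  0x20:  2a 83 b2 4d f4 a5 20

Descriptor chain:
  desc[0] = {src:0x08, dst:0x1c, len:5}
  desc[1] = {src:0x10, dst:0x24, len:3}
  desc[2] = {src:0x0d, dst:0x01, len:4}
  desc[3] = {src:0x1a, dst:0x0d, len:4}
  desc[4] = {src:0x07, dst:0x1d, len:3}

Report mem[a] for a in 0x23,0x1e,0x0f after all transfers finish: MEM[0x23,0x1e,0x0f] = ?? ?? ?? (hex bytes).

MEM[0x23,0x1e,0x0f] = 4d eb eb

  after D0: wrote 5B at 0x1c = eb624d61b4
  after D1: wrote 3B at 0x24 = 249ea6
  after D2: wrote 4B at 0x01 = 7d132224
  after D3: wrote 4B at 0x0d = cefbeb62
  after D4: wrote 3B at 0x1d = aceb62
query mem[0x23]=0x4d, mem[0x1e]=0xeb, mem[0x0f]=0xeb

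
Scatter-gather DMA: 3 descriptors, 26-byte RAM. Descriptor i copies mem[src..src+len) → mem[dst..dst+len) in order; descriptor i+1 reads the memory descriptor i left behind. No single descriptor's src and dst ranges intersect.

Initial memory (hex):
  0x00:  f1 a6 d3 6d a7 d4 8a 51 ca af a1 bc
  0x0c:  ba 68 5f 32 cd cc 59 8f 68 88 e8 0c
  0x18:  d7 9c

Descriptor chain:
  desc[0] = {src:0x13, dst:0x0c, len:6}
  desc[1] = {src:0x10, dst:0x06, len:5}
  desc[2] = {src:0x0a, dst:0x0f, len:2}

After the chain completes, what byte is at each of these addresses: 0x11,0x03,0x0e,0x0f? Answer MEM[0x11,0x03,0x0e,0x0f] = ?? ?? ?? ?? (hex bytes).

MEM[0x11,0x03,0x0e,0x0f] = d7 6d 88 68

#0 dst[0x0c+6] := {0x8f,0x68,0x88,0xe8,0x0c,0xd7}
#1 dst[0x06+5] := {0x0c,0xd7,0x59,0x8f,0x68}
#2 dst[0x0f+2] := {0x68,0xbc}
query mem[0x11]=0xd7, mem[0x03]=0x6d, mem[0x0e]=0x88, mem[0x0f]=0x68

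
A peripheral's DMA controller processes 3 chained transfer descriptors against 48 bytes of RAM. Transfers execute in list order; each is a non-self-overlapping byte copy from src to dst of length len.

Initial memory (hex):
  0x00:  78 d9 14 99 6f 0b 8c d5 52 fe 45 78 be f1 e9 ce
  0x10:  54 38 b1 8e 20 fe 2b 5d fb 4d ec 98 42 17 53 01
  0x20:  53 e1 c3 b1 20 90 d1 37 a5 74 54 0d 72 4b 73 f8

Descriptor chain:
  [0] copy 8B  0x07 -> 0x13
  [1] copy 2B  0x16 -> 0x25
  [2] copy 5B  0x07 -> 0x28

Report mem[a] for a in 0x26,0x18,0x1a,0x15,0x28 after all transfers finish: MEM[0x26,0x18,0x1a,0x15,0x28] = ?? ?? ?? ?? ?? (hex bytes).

MEM[0x26,0x18,0x1a,0x15,0x28] = 78 be e9 fe d5

D0: mem[0x13..0x1a] <- [d5 52 fe 45 78 be f1 e9]
D1: mem[0x25..0x26] <- [45 78]
D2: mem[0x28..0x2c] <- [d5 52 fe 45 78]
query mem[0x26]=0x78, mem[0x18]=0xbe, mem[0x1a]=0xe9, mem[0x15]=0xfe, mem[0x28]=0xd5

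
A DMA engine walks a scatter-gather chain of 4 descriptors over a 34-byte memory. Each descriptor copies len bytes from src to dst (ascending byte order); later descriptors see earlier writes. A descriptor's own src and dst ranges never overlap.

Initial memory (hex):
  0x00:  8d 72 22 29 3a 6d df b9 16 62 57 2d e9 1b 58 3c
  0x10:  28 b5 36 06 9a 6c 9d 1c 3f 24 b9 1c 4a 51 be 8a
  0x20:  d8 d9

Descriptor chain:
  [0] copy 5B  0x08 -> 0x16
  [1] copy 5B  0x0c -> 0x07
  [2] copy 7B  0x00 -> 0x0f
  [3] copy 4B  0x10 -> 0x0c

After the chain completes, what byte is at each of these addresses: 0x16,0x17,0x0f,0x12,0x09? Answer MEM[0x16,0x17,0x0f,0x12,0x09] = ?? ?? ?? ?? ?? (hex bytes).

#0 dst[0x16+5] := {0x16,0x62,0x57,0x2d,0xe9}
#1 dst[0x07+5] := {0xe9,0x1b,0x58,0x3c,0x28}
#2 dst[0x0f+7] := {0x8d,0x72,0x22,0x29,0x3a,0x6d,0xdf}
#3 dst[0x0c+4] := {0x72,0x22,0x29,0x3a}
query mem[0x16]=0x16, mem[0x17]=0x62, mem[0x0f]=0x3a, mem[0x12]=0x29, mem[0x09]=0x58

MEM[0x16,0x17,0x0f,0x12,0x09] = 16 62 3a 29 58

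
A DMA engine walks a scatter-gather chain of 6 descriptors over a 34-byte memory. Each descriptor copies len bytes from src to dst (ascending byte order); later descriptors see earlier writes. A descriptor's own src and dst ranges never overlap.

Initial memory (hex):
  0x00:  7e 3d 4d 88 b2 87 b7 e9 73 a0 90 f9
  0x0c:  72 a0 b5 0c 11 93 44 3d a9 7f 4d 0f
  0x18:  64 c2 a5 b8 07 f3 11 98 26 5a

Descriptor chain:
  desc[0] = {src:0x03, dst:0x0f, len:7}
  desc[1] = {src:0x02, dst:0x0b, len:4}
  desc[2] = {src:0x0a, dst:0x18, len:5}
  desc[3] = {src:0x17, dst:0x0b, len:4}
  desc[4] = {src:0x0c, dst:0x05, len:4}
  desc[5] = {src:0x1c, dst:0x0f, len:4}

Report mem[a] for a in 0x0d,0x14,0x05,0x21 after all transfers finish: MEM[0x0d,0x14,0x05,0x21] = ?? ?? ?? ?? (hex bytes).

MEM[0x0d,0x14,0x05,0x21] = 4d 73 90 5a

D0: mem[0x0f..0x15] <- [88 b2 87 b7 e9 73 a0]
D1: mem[0x0b..0x0e] <- [4d 88 b2 87]
D2: mem[0x18..0x1c] <- [90 4d 88 b2 87]
D3: mem[0x0b..0x0e] <- [0f 90 4d 88]
D4: mem[0x05..0x08] <- [90 4d 88 88]
D5: mem[0x0f..0x12] <- [87 f3 11 98]
query mem[0x0d]=0x4d, mem[0x14]=0x73, mem[0x05]=0x90, mem[0x21]=0x5a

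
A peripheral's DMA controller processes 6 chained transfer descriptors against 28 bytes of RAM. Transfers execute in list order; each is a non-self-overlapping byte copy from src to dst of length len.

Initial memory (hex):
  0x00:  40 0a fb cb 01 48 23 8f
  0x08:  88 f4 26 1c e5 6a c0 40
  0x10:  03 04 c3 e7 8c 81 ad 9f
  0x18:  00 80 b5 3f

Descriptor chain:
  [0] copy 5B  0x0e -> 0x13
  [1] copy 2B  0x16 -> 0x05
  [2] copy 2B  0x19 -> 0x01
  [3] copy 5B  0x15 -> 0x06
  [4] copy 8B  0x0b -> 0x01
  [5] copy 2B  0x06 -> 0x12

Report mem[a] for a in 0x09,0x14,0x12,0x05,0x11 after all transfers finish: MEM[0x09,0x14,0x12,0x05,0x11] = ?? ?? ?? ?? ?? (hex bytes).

[0] 0x0e->0x13 len=5 : c0 40 03 04 c3
[1] 0x16->0x05 len=2 : 04 c3
[2] 0x19->0x01 len=2 : 80 b5
[3] 0x15->0x06 len=5 : 03 04 c3 00 80
[4] 0x0b->0x01 len=8 : 1c e5 6a c0 40 03 04 c3
[5] 0x06->0x12 len=2 : 03 04
query mem[0x09]=0x00, mem[0x14]=0x40, mem[0x12]=0x03, mem[0x05]=0x40, mem[0x11]=0x04

MEM[0x09,0x14,0x12,0x05,0x11] = 00 40 03 40 04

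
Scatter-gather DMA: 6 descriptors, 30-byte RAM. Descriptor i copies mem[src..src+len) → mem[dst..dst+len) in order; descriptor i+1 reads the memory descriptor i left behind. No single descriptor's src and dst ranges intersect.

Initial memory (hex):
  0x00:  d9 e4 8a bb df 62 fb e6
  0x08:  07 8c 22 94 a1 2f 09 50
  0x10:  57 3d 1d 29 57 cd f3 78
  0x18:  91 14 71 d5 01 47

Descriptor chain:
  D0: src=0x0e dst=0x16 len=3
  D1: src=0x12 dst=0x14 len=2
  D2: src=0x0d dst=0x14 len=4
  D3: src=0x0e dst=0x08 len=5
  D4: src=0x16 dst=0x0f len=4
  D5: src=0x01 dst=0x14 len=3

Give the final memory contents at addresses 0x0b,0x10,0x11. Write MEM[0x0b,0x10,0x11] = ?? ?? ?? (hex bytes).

MEM[0x0b,0x10,0x11] = 3d 57 57

D0: mem[0x16..0x18] <- [09 50 57]
D1: mem[0x14..0x15] <- [1d 29]
D2: mem[0x14..0x17] <- [2f 09 50 57]
D3: mem[0x08..0x0c] <- [09 50 57 3d 1d]
D4: mem[0x0f..0x12] <- [50 57 57 14]
D5: mem[0x14..0x16] <- [e4 8a bb]
query mem[0x0b]=0x3d, mem[0x10]=0x57, mem[0x11]=0x57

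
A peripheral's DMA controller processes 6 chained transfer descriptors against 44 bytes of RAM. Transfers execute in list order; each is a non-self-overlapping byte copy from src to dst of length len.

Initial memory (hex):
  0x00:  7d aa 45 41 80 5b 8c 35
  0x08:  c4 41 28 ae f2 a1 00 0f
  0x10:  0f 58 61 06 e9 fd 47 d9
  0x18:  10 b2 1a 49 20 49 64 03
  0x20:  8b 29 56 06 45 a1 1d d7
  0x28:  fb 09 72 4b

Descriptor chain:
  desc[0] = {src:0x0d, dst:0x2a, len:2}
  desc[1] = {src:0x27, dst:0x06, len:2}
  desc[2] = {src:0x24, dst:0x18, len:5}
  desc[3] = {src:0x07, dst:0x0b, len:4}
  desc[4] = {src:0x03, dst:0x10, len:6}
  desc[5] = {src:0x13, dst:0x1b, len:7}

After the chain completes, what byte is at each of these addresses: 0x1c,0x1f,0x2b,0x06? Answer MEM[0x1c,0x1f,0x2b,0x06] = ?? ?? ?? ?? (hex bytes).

[0] 0x0d->0x2a len=2 : a1 00
[1] 0x27->0x06 len=2 : d7 fb
[2] 0x24->0x18 len=5 : 45 a1 1d d7 fb
[3] 0x07->0x0b len=4 : fb c4 41 28
[4] 0x03->0x10 len=6 : 41 80 5b d7 fb c4
[5] 0x13->0x1b len=7 : d7 fb c4 47 d9 45 a1
query mem[0x1c]=0xfb, mem[0x1f]=0xd9, mem[0x2b]=0x00, mem[0x06]=0xd7

MEM[0x1c,0x1f,0x2b,0x06] = fb d9 00 d7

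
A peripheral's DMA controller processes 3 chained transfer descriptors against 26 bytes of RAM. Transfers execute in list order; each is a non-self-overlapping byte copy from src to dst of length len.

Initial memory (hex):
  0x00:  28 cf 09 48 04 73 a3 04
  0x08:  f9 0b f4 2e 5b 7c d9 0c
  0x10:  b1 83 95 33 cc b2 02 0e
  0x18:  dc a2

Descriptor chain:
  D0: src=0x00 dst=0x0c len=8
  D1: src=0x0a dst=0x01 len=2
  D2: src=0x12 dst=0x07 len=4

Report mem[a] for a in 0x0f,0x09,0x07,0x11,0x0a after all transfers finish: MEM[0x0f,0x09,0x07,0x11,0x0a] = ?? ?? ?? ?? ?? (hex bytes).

[0] 0x00->0x0c len=8 : 28 cf 09 48 04 73 a3 04
[1] 0x0a->0x01 len=2 : f4 2e
[2] 0x12->0x07 len=4 : a3 04 cc b2
query mem[0x0f]=0x48, mem[0x09]=0xcc, mem[0x07]=0xa3, mem[0x11]=0x73, mem[0x0a]=0xb2

MEM[0x0f,0x09,0x07,0x11,0x0a] = 48 cc a3 73 b2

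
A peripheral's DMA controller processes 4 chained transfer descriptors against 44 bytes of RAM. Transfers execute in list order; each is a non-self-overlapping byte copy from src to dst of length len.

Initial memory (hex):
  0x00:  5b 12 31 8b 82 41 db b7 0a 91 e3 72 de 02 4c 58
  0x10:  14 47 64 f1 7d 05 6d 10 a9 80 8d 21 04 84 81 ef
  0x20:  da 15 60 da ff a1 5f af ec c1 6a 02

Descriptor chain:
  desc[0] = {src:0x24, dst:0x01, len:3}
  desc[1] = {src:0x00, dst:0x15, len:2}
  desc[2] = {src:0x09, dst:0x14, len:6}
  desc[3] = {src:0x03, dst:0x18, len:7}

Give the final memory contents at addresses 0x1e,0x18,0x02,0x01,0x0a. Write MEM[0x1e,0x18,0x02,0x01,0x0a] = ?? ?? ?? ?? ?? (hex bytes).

  after D0: wrote 3B at 0x01 = ffa15f
  after D1: wrote 2B at 0x15 = 5bff
  after D2: wrote 6B at 0x14 = 91e372de024c
  after D3: wrote 7B at 0x18 = 5f8241dbb70a91
query mem[0x1e]=0x91, mem[0x18]=0x5f, mem[0x02]=0xa1, mem[0x01]=0xff, mem[0x0a]=0xe3

MEM[0x1e,0x18,0x02,0x01,0x0a] = 91 5f a1 ff e3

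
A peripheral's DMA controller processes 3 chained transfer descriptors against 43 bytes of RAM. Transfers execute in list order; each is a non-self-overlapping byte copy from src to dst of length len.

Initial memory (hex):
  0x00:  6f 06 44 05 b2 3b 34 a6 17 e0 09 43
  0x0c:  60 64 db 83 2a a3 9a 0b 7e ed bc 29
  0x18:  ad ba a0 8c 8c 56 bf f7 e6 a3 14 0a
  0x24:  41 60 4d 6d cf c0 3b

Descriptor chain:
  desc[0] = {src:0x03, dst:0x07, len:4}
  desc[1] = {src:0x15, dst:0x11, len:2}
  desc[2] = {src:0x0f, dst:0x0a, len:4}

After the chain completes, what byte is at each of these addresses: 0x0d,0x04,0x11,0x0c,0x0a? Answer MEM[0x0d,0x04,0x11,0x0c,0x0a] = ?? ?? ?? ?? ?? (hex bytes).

  after D0: wrote 4B at 0x07 = 05b23b34
  after D1: wrote 2B at 0x11 = edbc
  after D2: wrote 4B at 0x0a = 832aedbc
query mem[0x0d]=0xbc, mem[0x04]=0xb2, mem[0x11]=0xed, mem[0x0c]=0xed, mem[0x0a]=0x83

MEM[0x0d,0x04,0x11,0x0c,0x0a] = bc b2 ed ed 83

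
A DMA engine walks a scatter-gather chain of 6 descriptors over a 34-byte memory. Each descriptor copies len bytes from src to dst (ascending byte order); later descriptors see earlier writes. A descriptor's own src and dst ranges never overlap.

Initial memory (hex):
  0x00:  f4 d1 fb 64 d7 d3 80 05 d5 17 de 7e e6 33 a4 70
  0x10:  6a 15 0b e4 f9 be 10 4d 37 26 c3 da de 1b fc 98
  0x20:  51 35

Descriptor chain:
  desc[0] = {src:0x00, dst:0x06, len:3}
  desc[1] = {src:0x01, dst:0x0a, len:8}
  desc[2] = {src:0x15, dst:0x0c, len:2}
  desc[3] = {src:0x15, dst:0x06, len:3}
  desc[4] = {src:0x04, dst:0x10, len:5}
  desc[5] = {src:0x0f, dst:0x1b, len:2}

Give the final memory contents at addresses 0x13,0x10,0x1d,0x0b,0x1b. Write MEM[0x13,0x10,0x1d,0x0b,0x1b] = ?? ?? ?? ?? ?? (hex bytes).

[0] 0x00->0x06 len=3 : f4 d1 fb
[1] 0x01->0x0a len=8 : d1 fb 64 d7 d3 f4 d1 fb
[2] 0x15->0x0c len=2 : be 10
[3] 0x15->0x06 len=3 : be 10 4d
[4] 0x04->0x10 len=5 : d7 d3 be 10 4d
[5] 0x0f->0x1b len=2 : f4 d7
query mem[0x13]=0x10, mem[0x10]=0xd7, mem[0x1d]=0x1b, mem[0x0b]=0xfb, mem[0x1b]=0xf4

MEM[0x13,0x10,0x1d,0x0b,0x1b] = 10 d7 1b fb f4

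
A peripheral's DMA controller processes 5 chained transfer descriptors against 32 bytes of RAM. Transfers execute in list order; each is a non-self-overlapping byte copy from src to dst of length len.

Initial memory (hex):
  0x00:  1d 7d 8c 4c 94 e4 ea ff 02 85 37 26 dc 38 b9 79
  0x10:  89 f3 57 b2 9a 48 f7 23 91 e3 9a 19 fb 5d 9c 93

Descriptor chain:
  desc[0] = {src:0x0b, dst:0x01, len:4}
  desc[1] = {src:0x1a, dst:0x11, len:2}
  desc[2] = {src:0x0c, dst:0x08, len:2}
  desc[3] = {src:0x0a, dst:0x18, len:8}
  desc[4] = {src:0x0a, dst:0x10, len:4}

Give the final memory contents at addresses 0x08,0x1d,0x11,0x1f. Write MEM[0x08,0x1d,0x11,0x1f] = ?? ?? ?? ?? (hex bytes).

D0: mem[0x01..0x04] <- [26 dc 38 b9]
D1: mem[0x11..0x12] <- [9a 19]
D2: mem[0x08..0x09] <- [dc 38]
D3: mem[0x18..0x1f] <- [37 26 dc 38 b9 79 89 9a]
D4: mem[0x10..0x13] <- [37 26 dc 38]
query mem[0x08]=0xdc, mem[0x1d]=0x79, mem[0x11]=0x26, mem[0x1f]=0x9a

MEM[0x08,0x1d,0x11,0x1f] = dc 79 26 9a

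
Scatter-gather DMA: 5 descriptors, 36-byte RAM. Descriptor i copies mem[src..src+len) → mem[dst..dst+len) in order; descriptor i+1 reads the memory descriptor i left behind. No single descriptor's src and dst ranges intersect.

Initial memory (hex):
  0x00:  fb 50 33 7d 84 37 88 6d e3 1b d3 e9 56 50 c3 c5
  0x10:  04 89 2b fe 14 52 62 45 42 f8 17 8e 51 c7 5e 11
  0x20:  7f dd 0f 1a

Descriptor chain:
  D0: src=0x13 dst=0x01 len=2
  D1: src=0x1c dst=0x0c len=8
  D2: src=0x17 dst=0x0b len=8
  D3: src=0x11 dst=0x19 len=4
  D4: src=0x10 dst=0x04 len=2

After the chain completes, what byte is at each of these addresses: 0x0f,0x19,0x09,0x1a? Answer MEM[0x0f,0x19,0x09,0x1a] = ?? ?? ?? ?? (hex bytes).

MEM[0x0f,0x19,0x09,0x1a] = 8e c7 1b 5e

D0: mem[0x01..0x02] <- [fe 14]
D1: mem[0x0c..0x13] <- [51 c7 5e 11 7f dd 0f 1a]
D2: mem[0x0b..0x12] <- [45 42 f8 17 8e 51 c7 5e]
D3: mem[0x19..0x1c] <- [c7 5e 1a 14]
D4: mem[0x04..0x05] <- [51 c7]
query mem[0x0f]=0x8e, mem[0x19]=0xc7, mem[0x09]=0x1b, mem[0x1a]=0x5e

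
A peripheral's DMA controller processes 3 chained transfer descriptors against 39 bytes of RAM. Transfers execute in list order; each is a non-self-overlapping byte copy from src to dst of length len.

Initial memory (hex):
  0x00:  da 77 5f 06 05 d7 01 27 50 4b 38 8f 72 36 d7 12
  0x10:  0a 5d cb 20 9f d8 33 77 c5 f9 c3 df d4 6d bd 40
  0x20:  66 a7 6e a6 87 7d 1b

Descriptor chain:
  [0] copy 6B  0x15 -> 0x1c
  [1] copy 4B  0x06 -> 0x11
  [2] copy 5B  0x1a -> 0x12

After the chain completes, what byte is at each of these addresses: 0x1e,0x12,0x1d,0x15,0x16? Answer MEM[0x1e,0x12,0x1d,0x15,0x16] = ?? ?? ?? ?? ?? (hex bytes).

MEM[0x1e,0x12,0x1d,0x15,0x16] = 77 c3 33 33 77

[0] 0x15->0x1c len=6 : d8 33 77 c5 f9 c3
[1] 0x06->0x11 len=4 : 01 27 50 4b
[2] 0x1a->0x12 len=5 : c3 df d8 33 77
query mem[0x1e]=0x77, mem[0x12]=0xc3, mem[0x1d]=0x33, mem[0x15]=0x33, mem[0x16]=0x77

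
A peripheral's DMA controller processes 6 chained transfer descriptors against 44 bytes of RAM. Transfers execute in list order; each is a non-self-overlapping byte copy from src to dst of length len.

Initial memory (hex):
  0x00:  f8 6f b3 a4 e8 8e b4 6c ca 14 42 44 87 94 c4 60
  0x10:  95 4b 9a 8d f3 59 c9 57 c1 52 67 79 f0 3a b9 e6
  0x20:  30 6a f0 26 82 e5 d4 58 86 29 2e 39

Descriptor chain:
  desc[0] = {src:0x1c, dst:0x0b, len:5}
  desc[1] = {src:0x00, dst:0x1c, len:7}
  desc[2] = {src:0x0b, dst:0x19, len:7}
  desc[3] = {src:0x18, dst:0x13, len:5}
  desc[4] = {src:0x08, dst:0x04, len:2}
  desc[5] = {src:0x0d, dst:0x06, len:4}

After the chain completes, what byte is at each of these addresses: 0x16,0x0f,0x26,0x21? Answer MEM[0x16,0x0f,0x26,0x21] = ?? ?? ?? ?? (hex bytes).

#0 dst[0x0b+5] := {0xf0,0x3a,0xb9,0xe6,0x30}
#1 dst[0x1c+7] := {0xf8,0x6f,0xb3,0xa4,0xe8,0x8e,0xb4}
#2 dst[0x19+7] := {0xf0,0x3a,0xb9,0xe6,0x30,0x95,0x4b}
#3 dst[0x13+5] := {0xc1,0xf0,0x3a,0xb9,0xe6}
#4 dst[0x04+2] := {0xca,0x14}
#5 dst[0x06+4] := {0xb9,0xe6,0x30,0x95}
query mem[0x16]=0xb9, mem[0x0f]=0x30, mem[0x26]=0xd4, mem[0x21]=0x8e

MEM[0x16,0x0f,0x26,0x21] = b9 30 d4 8e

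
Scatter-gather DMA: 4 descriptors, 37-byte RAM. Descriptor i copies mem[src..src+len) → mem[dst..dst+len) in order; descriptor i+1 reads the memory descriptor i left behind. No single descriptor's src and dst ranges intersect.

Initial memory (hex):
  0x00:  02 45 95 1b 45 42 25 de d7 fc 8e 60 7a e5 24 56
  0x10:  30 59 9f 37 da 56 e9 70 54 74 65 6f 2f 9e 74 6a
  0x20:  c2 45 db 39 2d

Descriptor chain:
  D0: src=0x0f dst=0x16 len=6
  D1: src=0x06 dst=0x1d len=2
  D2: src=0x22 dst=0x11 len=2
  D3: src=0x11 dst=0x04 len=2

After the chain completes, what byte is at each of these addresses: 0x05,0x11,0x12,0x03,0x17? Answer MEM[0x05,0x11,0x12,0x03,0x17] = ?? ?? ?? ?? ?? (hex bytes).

MEM[0x05,0x11,0x12,0x03,0x17] = 39 db 39 1b 30

  after D0: wrote 6B at 0x16 = 5630599f37da
  after D1: wrote 2B at 0x1d = 25de
  after D2: wrote 2B at 0x11 = db39
  after D3: wrote 2B at 0x04 = db39
query mem[0x05]=0x39, mem[0x11]=0xdb, mem[0x12]=0x39, mem[0x03]=0x1b, mem[0x17]=0x30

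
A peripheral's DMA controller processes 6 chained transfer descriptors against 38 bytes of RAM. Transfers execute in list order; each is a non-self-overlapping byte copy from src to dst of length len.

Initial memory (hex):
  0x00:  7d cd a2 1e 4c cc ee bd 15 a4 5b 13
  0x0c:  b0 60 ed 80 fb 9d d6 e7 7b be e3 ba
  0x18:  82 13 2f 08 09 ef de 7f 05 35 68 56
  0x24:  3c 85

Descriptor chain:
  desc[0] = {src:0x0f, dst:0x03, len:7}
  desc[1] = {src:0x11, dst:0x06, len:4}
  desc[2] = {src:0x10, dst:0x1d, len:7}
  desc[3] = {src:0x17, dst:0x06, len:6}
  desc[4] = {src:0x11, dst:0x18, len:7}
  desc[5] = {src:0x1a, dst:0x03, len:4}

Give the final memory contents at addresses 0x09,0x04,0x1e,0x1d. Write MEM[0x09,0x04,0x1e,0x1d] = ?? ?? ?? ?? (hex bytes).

MEM[0x09,0x04,0x1e,0x1d] = 2f 7b ba e3

  after D0: wrote 7B at 0x03 = 80fb9dd6e77bbe
  after D1: wrote 4B at 0x06 = 9dd6e77b
  after D2: wrote 7B at 0x1d = fb9dd6e77bbee3
  after D3: wrote 6B at 0x06 = ba82132f0809
  after D4: wrote 7B at 0x18 = 9dd6e77bbee3ba
  after D5: wrote 4B at 0x03 = e77bbee3
query mem[0x09]=0x2f, mem[0x04]=0x7b, mem[0x1e]=0xba, mem[0x1d]=0xe3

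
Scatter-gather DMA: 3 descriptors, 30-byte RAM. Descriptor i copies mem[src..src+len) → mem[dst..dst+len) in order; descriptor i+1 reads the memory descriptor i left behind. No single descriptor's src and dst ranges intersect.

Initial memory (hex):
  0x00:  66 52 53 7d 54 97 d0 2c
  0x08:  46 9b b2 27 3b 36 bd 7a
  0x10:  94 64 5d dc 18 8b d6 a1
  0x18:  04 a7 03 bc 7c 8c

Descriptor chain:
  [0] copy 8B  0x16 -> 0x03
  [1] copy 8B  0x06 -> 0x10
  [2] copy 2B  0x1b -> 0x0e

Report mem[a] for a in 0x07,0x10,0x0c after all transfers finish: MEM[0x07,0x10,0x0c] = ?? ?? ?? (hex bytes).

D0: mem[0x03..0x0a] <- [d6 a1 04 a7 03 bc 7c 8c]
D1: mem[0x10..0x17] <- [a7 03 bc 7c 8c 27 3b 36]
D2: mem[0x0e..0x0f] <- [bc 7c]
query mem[0x07]=0x03, mem[0x10]=0xa7, mem[0x0c]=0x3b

MEM[0x07,0x10,0x0c] = 03 a7 3b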